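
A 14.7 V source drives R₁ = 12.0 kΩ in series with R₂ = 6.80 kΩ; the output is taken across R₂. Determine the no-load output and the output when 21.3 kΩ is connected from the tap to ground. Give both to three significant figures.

Open-circuit: V = 14.7 × 6.80/(12.0 + 6.80) = 5.32 V.
With the load, R₂ becomes R₂‖R_L = 5.154 kΩ, so V = 14.7 × 5.154/17.15 = 4.42 V.

Unloaded: 5.32 V; loaded: 4.42 V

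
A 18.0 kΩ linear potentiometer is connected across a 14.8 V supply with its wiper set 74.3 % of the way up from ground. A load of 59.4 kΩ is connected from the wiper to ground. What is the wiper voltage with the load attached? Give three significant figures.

V ≈ 10.4 V

The wiper splits the pot into (1−α)R = 4.626 kΩ above and αR = 13.37 kΩ below.
Lower section ‖ load = 10.92 kΩ.
V_wiper = 14.8 × 10.92/(4.626 + 10.92) = 10.4 V.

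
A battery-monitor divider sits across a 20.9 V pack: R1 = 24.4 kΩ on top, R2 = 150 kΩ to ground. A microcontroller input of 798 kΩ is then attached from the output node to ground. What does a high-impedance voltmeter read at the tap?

The load sits in parallel with R2: R2‖R_L = (150 × 798) / (150 + 798) = 126.3 kΩ.
V_out = 20.9 × 126.3 / (24.4 + 126.3) = 20.9 × 126.3/150.7 = 17.5 V.

V_out ≈ 17.5 V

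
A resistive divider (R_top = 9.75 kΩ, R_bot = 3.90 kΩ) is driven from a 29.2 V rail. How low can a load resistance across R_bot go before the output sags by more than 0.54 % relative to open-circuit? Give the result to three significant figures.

Output resistance R_th = R_top‖R_bot = (9.75 × 3.90)/13.65 = 2.786 kΩ.
The fractional drop is R_th/(R_th + R_L); requiring this ≤ 0.00540 gives R_L ≥ R_th(1/0.00540 − 1) = 2.786 × 184.2 = 513 kΩ.

R_L(min) ≈ 513 kΩ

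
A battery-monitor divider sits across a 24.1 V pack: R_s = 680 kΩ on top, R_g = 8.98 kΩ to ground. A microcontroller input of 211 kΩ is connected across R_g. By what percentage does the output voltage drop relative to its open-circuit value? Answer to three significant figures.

4.03 %

The divider's output (Thévenin) resistance is R_s‖R_g = 8.863 kΩ.
Fractional drop under load = R_th/(R_th + R_L) = 8.863 / (8.863 + 211) = 0.04031.
So the output falls by 4.03 %.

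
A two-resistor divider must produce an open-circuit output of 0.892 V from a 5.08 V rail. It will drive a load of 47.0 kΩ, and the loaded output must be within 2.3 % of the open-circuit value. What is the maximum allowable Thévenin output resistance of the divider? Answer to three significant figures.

Loading drop = R_th/(R_th + R_L) ≤ 0.0230, so R_th ≤ R_L · ε/(1−ε) = 47.0 kΩ × 0.0230/0.9770 = 1.11 kΩ.
(Any R1, R2 with R2/(R1+R2) = 0.176 and R1‖R2 ≤ 1.11 kΩ will meet the spec.)

R_th ≤ 1.11 kΩ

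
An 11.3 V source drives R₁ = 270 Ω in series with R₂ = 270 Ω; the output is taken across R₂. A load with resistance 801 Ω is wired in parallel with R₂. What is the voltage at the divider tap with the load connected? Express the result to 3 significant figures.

The load sits in parallel with R₂: R₂‖R_L = (270 × 801) / (270 + 801) = 201.9 Ω.
V_out = 11.3 × 201.9 / (270 + 201.9) = 11.3 × 201.9/471.9 = 4.84 V.

V_out ≈ 4.84 V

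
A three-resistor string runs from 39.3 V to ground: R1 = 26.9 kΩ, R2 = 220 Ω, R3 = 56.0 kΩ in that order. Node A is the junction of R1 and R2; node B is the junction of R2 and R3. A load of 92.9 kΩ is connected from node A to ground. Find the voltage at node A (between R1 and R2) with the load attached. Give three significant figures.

Below node A the series string R2+R3 = 56220 Ω sits in parallel with the 92900 Ω load: 35020 Ω.
V_A = 39.3 × 35020/(26900 + 35020) = 22.2 V.

V ≈ 22.2 V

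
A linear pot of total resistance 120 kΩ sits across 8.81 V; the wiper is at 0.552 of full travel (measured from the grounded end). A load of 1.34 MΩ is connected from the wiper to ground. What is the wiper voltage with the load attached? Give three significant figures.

The wiper splits the pot into (1−α)R = 53.76 kΩ above and αR = 66.24 kΩ below.
Lower section ‖ load = 63.12 kΩ.
V_wiper = 8.81 × 63.12/(53.76 + 63.12) = 4.76 V.

V ≈ 4.76 V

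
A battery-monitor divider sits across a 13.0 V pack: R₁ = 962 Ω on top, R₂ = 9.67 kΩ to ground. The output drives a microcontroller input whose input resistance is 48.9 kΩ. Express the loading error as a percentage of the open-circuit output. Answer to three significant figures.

The divider's output (Thévenin) resistance is R₁‖R₂ = 875.0 Ω.
Fractional drop under load = R_th/(R_th + R_L) = 875.0 / (875.0 + 48900) = 0.01758.
So the output falls by 1.76 %.

1.76 %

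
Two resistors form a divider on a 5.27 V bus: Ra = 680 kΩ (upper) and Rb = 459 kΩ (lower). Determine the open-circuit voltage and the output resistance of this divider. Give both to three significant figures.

V_th is the open-circuit tap voltage: 5.27 × 459/(680 + 459) = 2.12 V.
With the supply zeroed, Ra and Rb appear in parallel from the tap: R_th = Ra‖Rb = (680 × 459)/1139 = 274 kΩ.

V_th = 2.12 V, R_th = 274 kΩ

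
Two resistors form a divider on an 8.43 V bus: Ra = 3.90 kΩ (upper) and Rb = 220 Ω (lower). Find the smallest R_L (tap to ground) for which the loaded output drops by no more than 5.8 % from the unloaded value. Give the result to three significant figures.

Output resistance R_th = Ra‖Rb = (3900 × 220)/4120 = 208.3 Ω.
The fractional drop is R_th/(R_th + R_L); requiring this ≤ 0.0580 gives R_L ≥ R_th(1/0.0580 − 1) = 208.3 × 16.24 = 3.38 kΩ.

R_L(min) ≈ 3.38 kΩ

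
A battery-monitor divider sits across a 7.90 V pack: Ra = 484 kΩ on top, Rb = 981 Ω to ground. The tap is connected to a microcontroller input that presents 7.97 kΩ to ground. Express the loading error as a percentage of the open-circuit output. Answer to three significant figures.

Unloaded V = 7.90 × 981/485000 = 0.015980 V.
Loaded: Rb‖R_L = 873.5 Ω, giving V = 7.90 × 873.5/484900 = 0.014232 V.
Drop = (0.015980 − 0.014232) / 0.015980 = 10.9 %.

10.9 %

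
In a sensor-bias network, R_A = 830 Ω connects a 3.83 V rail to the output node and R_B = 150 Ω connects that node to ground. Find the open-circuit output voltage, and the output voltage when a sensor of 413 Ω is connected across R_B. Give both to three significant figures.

Open-circuit: V = 3.83 × 150/(830 + 150) = 0.586 V.
With the load, R_B becomes R_B‖R_L = 110.0 Ω, so V = 3.83 × 110.0/940.0 = 0.448 V.

Unloaded: 0.586 V; loaded: 0.448 V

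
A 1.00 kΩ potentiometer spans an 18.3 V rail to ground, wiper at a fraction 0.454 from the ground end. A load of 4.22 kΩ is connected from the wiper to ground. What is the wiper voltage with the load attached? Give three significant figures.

V ≈ 7.85 V

The wiper splits the pot into (1−α)R = 546.0 Ω above and αR = 454.0 Ω below.
Lower section ‖ load = 409.9 Ω.
V_wiper = 18.3 × 409.9/(546.0 + 409.9) = 7.85 V.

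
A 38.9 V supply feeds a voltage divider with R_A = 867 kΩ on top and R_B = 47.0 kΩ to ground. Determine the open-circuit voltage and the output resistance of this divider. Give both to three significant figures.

V_th = 2.00 V, R_th = 44.6 kΩ

V_th is the open-circuit tap voltage: 38.9 × 47.0/(867 + 47.0) = 2.00 V.
With the supply zeroed, R_A and R_B appear in parallel from the tap: R_th = R_A‖R_B = (867 × 47.0)/914.0 = 44.6 kΩ.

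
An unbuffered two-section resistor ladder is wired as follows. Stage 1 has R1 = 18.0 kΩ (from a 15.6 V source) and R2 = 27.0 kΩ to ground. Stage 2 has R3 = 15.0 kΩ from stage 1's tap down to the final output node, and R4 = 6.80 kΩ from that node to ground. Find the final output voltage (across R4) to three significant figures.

V_out ≈ 1.95 V

Stage 2 presents R3+R4 = 21.80 kΩ as a load on stage 1's tap.
Stage 1's lower leg becomes R2‖(R3+R4) = 12.06 kΩ, so V_mid = 15.6 × 12.06/30.06 = 6.259 V.
Stage 2 is itself unloaded: V_out = V_mid × R4/(R3+R4) = 6.259 × 6.80/21.80 = 1.95 V.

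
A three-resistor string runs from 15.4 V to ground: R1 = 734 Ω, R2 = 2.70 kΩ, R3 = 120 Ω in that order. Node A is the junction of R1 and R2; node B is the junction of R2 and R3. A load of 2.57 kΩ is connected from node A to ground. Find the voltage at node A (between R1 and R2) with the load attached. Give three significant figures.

Below node A the series string R2+R3 = 2820 Ω sits in parallel with the 2570 Ω load: 1345 Ω.
V_A = 15.4 × 1345/(734 + 1345) = 9.96 V.

V ≈ 9.96 V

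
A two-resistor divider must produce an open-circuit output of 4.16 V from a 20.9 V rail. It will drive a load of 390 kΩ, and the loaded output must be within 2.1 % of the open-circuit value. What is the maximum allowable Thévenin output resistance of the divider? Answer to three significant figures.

R_th ≤ 8.37 kΩ

Loading drop = R_th/(R_th + R_L) ≤ 0.0210, so R_th ≤ R_L · ε/(1−ε) = 390 kΩ × 0.0210/0.9790 = 8.37 kΩ.
(Any R1, R2 with R2/(R1+R2) = 0.199 and R1‖R2 ≤ 8.37 kΩ will meet the spec.)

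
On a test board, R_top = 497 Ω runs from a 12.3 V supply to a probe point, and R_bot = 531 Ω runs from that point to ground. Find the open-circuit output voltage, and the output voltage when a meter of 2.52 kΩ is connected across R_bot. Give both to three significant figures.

Open-circuit: V = 12.3 × 531/(497 + 531) = 6.35 V.
With the load, R_bot becomes R_bot‖R_L = 438.6 Ω, so V = 12.3 × 438.6/935.6 = 5.77 V.

Unloaded: 6.35 V; loaded: 5.77 V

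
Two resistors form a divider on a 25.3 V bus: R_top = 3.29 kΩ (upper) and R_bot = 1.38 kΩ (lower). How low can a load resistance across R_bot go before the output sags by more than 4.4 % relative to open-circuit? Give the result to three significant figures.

R_L(min) ≈ 21.1 kΩ

Output resistance R_th = R_top‖R_bot = (3290 × 1380)/4670 = 972.2 Ω.
The fractional drop is R_th/(R_th + R_L); requiring this ≤ 0.0440 gives R_L ≥ R_th(1/0.0440 − 1) = 972.2 × 21.73 = 21.1 kΩ.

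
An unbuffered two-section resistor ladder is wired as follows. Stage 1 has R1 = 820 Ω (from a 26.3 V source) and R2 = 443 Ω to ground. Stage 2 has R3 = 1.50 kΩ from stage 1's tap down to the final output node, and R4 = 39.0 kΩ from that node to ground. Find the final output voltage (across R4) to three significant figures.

V_out ≈ 8.82 V

Stage 2 presents R3+R4 = 40500 Ω as a load on stage 1's tap.
Stage 1's lower leg becomes R2‖(R3+R4) = 438.2 Ω, so V_mid = 26.3 × 438.2/1258 = 9.160 V.
Stage 2 is itself unloaded: V_out = V_mid × R4/(R3+R4) = 9.160 × 39000/40500 = 8.82 V.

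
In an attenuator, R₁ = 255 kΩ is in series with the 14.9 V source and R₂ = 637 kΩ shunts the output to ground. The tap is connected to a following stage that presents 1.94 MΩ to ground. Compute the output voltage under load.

V_out ≈ 9.73 V

The load sits in parallel with R₂: R₂‖R_L = (637 × 1940) / (637 + 1940) = 479.5 kΩ.
V_out = 14.9 × 479.5 / (255 + 479.5) = 14.9 × 479.5/734.5 = 9.73 V.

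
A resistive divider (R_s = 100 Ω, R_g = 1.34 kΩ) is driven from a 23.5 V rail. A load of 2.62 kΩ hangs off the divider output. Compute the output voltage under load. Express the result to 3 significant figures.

V_out ≈ 21.1 V

The load sits in parallel with R_g: R_g‖R_L = (1340 × 2620) / (1340 + 2620) = 886.6 Ω.
V_out = 23.5 × 886.6 / (100 + 886.6) = 23.5 × 886.6/986.6 = 21.1 V.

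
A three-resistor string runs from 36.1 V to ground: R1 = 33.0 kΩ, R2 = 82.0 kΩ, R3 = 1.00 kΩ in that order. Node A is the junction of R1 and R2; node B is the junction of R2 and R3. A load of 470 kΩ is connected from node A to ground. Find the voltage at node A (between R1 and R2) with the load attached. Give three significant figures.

Below node A the series string R2+R3 = 83.00 kΩ sits in parallel with the 470 kΩ load: 70.54 kΩ.
V_A = 36.1 × 70.54/(33.0 + 70.54) = 24.6 V.

V ≈ 24.6 V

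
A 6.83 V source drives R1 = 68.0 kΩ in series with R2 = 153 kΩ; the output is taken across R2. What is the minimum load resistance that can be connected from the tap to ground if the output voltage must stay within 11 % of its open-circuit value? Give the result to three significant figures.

R_L(min) ≈ 381 kΩ

Output resistance R_th = R1‖R2 = (68.0 × 153)/221.0 = 47.08 kΩ.
The fractional drop is R_th/(R_th + R_L); requiring this ≤ 0.110 gives R_L ≥ R_th(1/0.110 − 1) = 47.08 × 8.091 = 381 kΩ.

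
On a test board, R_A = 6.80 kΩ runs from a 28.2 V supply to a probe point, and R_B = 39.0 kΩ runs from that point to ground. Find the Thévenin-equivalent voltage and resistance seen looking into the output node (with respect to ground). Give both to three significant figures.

V_th is the open-circuit tap voltage: 28.2 × 39.0/(6.80 + 39.0) = 24.0 V.
With the supply zeroed, R_A and R_B appear in parallel from the tap: R_th = R_A‖R_B = (6.80 × 39.0)/45.80 = 5.79 kΩ.

V_th = 24.0 V, R_th = 5.79 kΩ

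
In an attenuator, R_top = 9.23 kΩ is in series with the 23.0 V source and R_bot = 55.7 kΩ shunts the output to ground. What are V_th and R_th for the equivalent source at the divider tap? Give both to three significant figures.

V_th = 19.7 V, R_th = 7.92 kΩ

V_th is the open-circuit tap voltage: 23.0 × 55.7/(9.23 + 55.7) = 19.7 V.
With the supply zeroed, R_top and R_bot appear in parallel from the tap: R_th = R_top‖R_bot = (9.23 × 55.7)/64.93 = 7.92 kΩ.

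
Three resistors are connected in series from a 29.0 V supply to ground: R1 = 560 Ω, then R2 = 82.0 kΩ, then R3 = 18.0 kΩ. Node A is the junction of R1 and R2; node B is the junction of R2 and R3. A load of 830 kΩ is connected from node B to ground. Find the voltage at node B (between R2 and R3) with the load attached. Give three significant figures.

V ≈ 5.10 V

At node B, R3 is in parallel with the load: R3‖R_L = 17620 Ω.
Below node A the resistance is R2 + (R3‖R_L) = 99620 Ω, so V_A = 29.0 × 99620/100200 = 28.84 V.
Then V_B = V_A × (R3‖R_L)/(R2 + R3‖R_L) = 28.84 × 17620/99620 = 5.10 V.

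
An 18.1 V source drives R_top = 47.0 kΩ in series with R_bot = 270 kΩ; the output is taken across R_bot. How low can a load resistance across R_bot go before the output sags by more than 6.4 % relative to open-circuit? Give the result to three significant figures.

R_L(min) ≈ 585 kΩ

Output resistance R_th = R_top‖R_bot = (47.0 × 270)/317.0 = 40.03 kΩ.
The fractional drop is R_th/(R_th + R_L); requiring this ≤ 0.0640 gives R_L ≥ R_th(1/0.0640 − 1) = 40.03 × 14.62 = 585 kΩ.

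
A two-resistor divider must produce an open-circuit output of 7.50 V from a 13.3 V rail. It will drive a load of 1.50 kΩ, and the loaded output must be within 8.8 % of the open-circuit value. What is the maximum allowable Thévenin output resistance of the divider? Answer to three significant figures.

Loading drop = R_th/(R_th + R_L) ≤ 0.0880, so R_th ≤ R_L · ε/(1−ε) = 1.50 kΩ × 0.0880/0.9120 = 145 Ω.
(Any R1, R2 with R2/(R1+R2) = 0.564 and R1‖R2 ≤ 145 Ω will meet the spec.)

R_th ≤ 145 Ω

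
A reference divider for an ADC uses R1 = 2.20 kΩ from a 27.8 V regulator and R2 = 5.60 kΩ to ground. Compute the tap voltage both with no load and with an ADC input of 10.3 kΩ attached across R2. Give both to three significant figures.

Open-circuit: V = 27.8 × 5.60/(2.20 + 5.60) = 20.0 V.
With the load, R2 becomes R2‖R_L = 3.628 kΩ, so V = 27.8 × 3.628/5.828 = 17.3 V.

Unloaded: 20.0 V; loaded: 17.3 V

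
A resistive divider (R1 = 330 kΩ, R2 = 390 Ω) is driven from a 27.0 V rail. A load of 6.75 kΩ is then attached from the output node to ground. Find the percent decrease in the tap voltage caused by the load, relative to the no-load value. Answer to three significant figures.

5.46 %

The divider's output (Thévenin) resistance is R1‖R2 = 389.5 Ω.
Fractional drop under load = R_th/(R_th + R_L) = 389.5 / (389.5 + 6750) = 0.05456.
So the output falls by 5.46 %.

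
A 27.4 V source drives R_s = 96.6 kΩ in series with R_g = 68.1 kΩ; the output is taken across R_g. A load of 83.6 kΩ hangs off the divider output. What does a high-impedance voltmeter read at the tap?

V_out ≈ 7.67 V

The load sits in parallel with R_g: R_g‖R_L = (68.1 × 83.6) / (68.1 + 83.6) = 37.53 kΩ.
V_out = 27.4 × 37.53 / (96.6 + 37.53) = 27.4 × 37.53/134.1 = 7.67 V.
(Unloaded it would have been 11.3 V.)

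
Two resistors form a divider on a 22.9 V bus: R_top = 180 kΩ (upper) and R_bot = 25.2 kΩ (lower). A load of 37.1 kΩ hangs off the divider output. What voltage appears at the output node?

The load sits in parallel with R_bot: R_bot‖R_L = (25.2 × 37.1) / (25.2 + 37.1) = 15.01 kΩ.
V_out = 22.9 × 15.01 / (180 + 15.01) = 22.9 × 15.01/195.0 = 1.76 V.
(Unloaded it would have been 2.81 V.)

V_out ≈ 1.76 V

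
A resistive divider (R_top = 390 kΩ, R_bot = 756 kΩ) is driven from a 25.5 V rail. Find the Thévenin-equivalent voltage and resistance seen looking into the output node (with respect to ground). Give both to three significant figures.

V_th = 16.8 V, R_th = 257 kΩ

V_th is the open-circuit tap voltage: 25.5 × 756/(390 + 756) = 16.8 V.
With the supply zeroed, R_top and R_bot appear in parallel from the tap: R_th = R_top‖R_bot = (390 × 756)/1146 = 257 kΩ.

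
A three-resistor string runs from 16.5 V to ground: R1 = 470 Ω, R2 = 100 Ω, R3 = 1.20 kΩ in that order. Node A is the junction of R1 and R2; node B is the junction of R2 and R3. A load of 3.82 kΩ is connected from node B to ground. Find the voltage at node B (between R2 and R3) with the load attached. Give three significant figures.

At node B, R3 is in parallel with the load: R3‖R_L = 913.1 Ω.
Below node A the resistance is R2 + (R3‖R_L) = 1013 Ω, so V_A = 16.5 × 1013/1483 = 11.27 V.
Then V_B = V_A × (R3‖R_L)/(R2 + R3‖R_L) = 11.27 × 913.1/1013 = 10.2 V.

V ≈ 10.2 V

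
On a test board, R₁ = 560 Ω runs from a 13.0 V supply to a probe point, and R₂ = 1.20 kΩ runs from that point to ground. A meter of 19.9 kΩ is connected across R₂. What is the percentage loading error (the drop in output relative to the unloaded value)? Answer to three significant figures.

The divider's output (Thévenin) resistance is R₁‖R₂ = 381.8 Ω.
Fractional drop under load = R_th/(R_th + R_L) = 381.8 / (381.8 + 19900) = 0.01883.
So the output falls by 1.88 %.

1.88 %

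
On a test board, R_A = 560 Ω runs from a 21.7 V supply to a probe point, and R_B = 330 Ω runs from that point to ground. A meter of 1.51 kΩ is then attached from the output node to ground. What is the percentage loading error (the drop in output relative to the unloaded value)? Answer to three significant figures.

12.1 %

The divider's output (Thévenin) resistance is R_A‖R_B = 207.6 Ω.
Fractional drop under load = R_th/(R_th + R_L) = 207.6 / (207.6 + 1510) = 0.1209.
So the output falls by 12.1 %.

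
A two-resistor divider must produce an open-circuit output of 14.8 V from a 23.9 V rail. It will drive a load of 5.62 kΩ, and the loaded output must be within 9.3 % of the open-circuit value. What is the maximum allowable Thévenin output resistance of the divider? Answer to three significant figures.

Loading drop = R_th/(R_th + R_L) ≤ 0.0930, so R_th ≤ R_L · ε/(1−ε) = 5.62 kΩ × 0.0930/0.9070 = 576 Ω.
(Any R1, R2 with R2/(R1+R2) = 0.619 and R1‖R2 ≤ 576 Ω will meet the spec.)

R_th ≤ 576 Ω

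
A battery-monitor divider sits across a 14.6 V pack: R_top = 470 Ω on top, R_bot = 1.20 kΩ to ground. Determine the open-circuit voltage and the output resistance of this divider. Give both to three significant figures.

V_th is the open-circuit tap voltage: 14.6 × 1200/(470 + 1200) = 10.5 V.
With the supply zeroed, R_top and R_bot appear in parallel from the tap: R_th = R_top‖R_bot = (470 × 1200)/1670 = 338 Ω.

V_th = 10.5 V, R_th = 338 Ω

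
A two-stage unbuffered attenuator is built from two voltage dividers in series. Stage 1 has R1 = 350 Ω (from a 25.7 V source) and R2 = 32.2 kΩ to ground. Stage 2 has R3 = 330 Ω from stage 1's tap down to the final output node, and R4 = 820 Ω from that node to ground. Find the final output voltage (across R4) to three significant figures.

V_out ≈ 13.9 V

Stage 2 presents R3+R4 = 1150 Ω as a load on stage 1's tap.
Stage 1's lower leg becomes R2‖(R3+R4) = 1110 Ω, so V_mid = 25.7 × 1110/1460 = 19.54 V.
Stage 2 is itself unloaded: V_out = V_mid × R4/(R3+R4) = 19.54 × 820/1150 = 13.9 V.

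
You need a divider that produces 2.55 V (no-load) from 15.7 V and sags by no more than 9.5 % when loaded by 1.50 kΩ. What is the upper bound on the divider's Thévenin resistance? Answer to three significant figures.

Loading drop = R_th/(R_th + R_L) ≤ 0.0950, so R_th ≤ R_L · ε/(1−ε) = 1.50 kΩ × 0.0950/0.9050 = 157 Ω.
(Any R1, R2 with R2/(R1+R2) = 0.162 and R1‖R2 ≤ 157 Ω will meet the spec.)

R_th ≤ 157 Ω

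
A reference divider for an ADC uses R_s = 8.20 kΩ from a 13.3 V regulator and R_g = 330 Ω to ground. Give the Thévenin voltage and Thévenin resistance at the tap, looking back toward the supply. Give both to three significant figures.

V_th is the open-circuit tap voltage: 13.3 × 330/(8200 + 330) = 0.515 V.
With the supply zeroed, R_s and R_g appear in parallel from the tap: R_th = R_s‖R_g = (8200 × 330)/8530 = 317 Ω.

V_th = 0.515 V, R_th = 317 Ω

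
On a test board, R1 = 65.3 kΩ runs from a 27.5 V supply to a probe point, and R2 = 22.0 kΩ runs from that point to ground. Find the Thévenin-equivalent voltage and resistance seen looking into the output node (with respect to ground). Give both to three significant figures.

V_th = 6.93 V, R_th = 16.5 kΩ

V_th is the open-circuit tap voltage: 27.5 × 22.0/(65.3 + 22.0) = 6.93 V.
With the supply zeroed, R1 and R2 appear in parallel from the tap: R_th = R1‖R2 = (65.3 × 22.0)/87.30 = 16.5 kΩ.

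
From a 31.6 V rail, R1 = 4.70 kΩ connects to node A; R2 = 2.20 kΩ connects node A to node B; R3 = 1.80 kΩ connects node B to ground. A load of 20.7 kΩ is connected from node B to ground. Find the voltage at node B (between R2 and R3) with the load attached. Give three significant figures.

At node B, R3 is in parallel with the load: R3‖R_L = 1.656 kΩ.
Below node A the resistance is R2 + (R3‖R_L) = 3.856 kΩ, so V_A = 31.6 × 3.856/8.556 = 14.24 V.
Then V_B = V_A × (R3‖R_L)/(R2 + R3‖R_L) = 14.24 × 1.656/3.856 = 6.12 V.

V ≈ 6.12 V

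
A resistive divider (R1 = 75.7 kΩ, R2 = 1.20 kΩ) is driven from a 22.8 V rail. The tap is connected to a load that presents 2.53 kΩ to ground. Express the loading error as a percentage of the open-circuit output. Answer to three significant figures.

31.8 %

The divider's output (Thévenin) resistance is R1‖R2 = 1.181 kΩ.
Fractional drop under load = R_th/(R_th + R_L) = 1.181 / (1.181 + 2.53) = 0.3183.
So the output falls by 31.8 %.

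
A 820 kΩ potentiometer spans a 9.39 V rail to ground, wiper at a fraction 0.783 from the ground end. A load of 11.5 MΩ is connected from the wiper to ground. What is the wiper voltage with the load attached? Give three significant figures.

V ≈ 7.26 V

The wiper splits the pot into (1−α)R = 177.9 kΩ above and αR = 642.1 kΩ below.
Lower section ‖ load = 608.1 kΩ.
V_wiper = 9.39 × 608.1/(177.9 + 608.1) = 7.26 V.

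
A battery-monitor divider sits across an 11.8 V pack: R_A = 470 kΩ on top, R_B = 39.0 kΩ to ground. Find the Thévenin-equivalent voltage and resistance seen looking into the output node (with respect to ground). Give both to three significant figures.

V_th is the open-circuit tap voltage: 11.8 × 39.0/(470 + 39.0) = 0.904 V.
With the supply zeroed, R_A and R_B appear in parallel from the tap: R_th = R_A‖R_B = (470 × 39.0)/509.0 = 36.0 kΩ.

V_th = 0.904 V, R_th = 36.0 kΩ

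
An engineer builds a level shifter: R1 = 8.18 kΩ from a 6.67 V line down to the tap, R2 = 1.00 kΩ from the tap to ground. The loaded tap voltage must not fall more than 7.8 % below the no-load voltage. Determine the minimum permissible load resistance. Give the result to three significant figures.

Output resistance R_th = R1‖R2 = (8180 × 1000)/9180 = 891.1 Ω.
The fractional drop is R_th/(R_th + R_L); requiring this ≤ 0.0780 gives R_L ≥ R_th(1/0.0780 − 1) = 891.1 × 11.82 = 10.5 kΩ.

R_L(min) ≈ 10.5 kΩ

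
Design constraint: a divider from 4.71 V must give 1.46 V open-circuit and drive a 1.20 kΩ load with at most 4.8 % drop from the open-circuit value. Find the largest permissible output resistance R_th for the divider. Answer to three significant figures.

Loading drop = R_th/(R_th + R_L) ≤ 0.0480, so R_th ≤ R_L · ε/(1−ε) = 1.20 kΩ × 0.0480/0.9520 = 60.5 Ω.

R_th ≤ 60.5 Ω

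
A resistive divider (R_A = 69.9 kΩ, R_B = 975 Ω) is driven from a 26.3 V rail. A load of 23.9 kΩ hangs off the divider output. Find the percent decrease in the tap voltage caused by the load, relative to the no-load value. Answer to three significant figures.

3.87 %

The divider's output (Thévenin) resistance is R_A‖R_B = 961.6 Ω.
Fractional drop under load = R_th/(R_th + R_L) = 961.6 / (961.6 + 23900) = 0.03868.
So the output falls by 3.87 %.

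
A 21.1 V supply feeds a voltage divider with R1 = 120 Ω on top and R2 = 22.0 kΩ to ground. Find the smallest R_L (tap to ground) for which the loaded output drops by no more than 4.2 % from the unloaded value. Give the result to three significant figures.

Output resistance R_th = R1‖R2 = (120 × 22000)/22120 = 119.3 Ω.
The fractional drop is R_th/(R_th + R_L); requiring this ≤ 0.0420 gives R_L ≥ R_th(1/0.0420 − 1) = 119.3 × 22.81 = 2.72 kΩ.

R_L(min) ≈ 2.72 kΩ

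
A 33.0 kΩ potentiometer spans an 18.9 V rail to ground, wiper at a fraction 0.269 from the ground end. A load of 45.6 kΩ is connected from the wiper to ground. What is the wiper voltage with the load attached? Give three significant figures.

V ≈ 4.45 V

The wiper splits the pot into (1−α)R = 24.12 kΩ above and αR = 8.877 kΩ below.
Lower section ‖ load = 7.430 kΩ.
V_wiper = 18.9 × 7.430/(24.12 + 7.430) = 4.45 V.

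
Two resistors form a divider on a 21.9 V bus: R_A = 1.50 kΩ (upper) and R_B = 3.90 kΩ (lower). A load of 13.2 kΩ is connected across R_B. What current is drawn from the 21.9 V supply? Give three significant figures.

I ≈ 4.86 mA

R_B‖R_L = 3.011 kΩ, so the source sees R_A + R_B‖R_L = 4.511 kΩ.
I = 21.9 V / 4.511 kΩ = 4.86 mA.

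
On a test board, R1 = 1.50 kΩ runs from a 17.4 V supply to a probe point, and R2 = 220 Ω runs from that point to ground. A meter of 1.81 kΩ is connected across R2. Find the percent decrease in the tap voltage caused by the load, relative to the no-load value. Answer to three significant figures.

The divider's output (Thévenin) resistance is R1‖R2 = 191.9 Ω.
Fractional drop under load = R_th/(R_th + R_L) = 191.9 / (191.9 + 1810) = 0.09584.
So the output falls by 9.58 %.

9.58 %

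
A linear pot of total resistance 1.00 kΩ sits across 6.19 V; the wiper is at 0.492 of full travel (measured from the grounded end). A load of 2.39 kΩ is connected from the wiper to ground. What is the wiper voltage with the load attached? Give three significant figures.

V ≈ 2.76 V

The wiper splits the pot into (1−α)R = 508.0 Ω above and αR = 492.0 Ω below.
Lower section ‖ load = 408.0 Ω.
V_wiper = 6.19 × 408.0/(508.0 + 408.0) = 2.76 V.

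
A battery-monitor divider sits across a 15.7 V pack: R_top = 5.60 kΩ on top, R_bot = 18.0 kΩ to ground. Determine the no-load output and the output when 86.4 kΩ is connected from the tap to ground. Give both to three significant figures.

Unloaded: 12.0 V; loaded: 11.4 V

Open-circuit: V = 15.7 × 18.0/(5.60 + 18.0) = 12.0 V.
With the load, R_bot becomes R_bot‖R_L = 14.90 kΩ, so V = 15.7 × 14.90/20.50 = 11.4 V.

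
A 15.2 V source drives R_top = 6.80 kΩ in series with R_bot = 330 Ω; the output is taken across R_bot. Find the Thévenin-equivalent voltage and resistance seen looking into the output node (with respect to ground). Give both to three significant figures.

V_th = 0.704 V, R_th = 315 Ω

V_th is the open-circuit tap voltage: 15.2 × 330/(6800 + 330) = 0.704 V.
With the supply zeroed, R_top and R_bot appear in parallel from the tap: R_th = R_top‖R_bot = (6800 × 330)/7130 = 315 Ω.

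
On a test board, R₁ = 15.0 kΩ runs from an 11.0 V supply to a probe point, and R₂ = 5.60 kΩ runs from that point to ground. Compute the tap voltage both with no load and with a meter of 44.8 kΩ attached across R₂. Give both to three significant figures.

Unloaded: 2.99 V; loaded: 2.74 V

Open-circuit: V = 11.0 × 5.60/(15.0 + 5.60) = 2.99 V.
With the load, R₂ becomes R₂‖R_L = 4.978 kΩ, so V = 11.0 × 4.978/19.98 = 2.74 V.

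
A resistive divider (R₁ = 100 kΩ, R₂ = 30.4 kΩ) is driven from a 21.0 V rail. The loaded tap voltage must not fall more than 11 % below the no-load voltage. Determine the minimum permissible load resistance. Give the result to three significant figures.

R_L(min) ≈ 189 kΩ

Output resistance R_th = R₁‖R₂ = (100 × 30.4)/130.4 = 23.31 kΩ.
The fractional drop is R_th/(R_th + R_L); requiring this ≤ 0.110 gives R_L ≥ R_th(1/0.110 − 1) = 23.31 × 8.091 = 189 kΩ.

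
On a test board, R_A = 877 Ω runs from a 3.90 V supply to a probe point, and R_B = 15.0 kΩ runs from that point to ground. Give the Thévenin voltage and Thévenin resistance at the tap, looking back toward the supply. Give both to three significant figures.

V_th is the open-circuit tap voltage: 3.90 × 15000/(877 + 15000) = 3.68 V.
With the supply zeroed, R_A and R_B appear in parallel from the tap: R_th = R_A‖R_B = (877 × 15000)/15880 = 829 Ω.

V_th = 3.68 V, R_th = 829 Ω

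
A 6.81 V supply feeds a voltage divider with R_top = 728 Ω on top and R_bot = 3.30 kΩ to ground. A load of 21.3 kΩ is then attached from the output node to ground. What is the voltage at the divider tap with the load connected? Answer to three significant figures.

V_out ≈ 5.43 V

The load sits in parallel with R_bot: R_bot‖R_L = (3300 × 21300) / (3300 + 21300) = 2857 Ω.
V_out = 6.81 × 2857 / (728 + 2857) = 6.81 × 2857/3585 = 5.43 V.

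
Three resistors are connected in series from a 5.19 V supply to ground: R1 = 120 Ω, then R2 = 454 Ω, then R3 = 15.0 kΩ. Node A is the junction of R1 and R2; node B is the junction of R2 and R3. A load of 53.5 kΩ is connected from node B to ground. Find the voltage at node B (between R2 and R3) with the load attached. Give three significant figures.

V ≈ 4.95 V

At node B, R3 is in parallel with the load: R3‖R_L = 11720 Ω.
Below node A the resistance is R2 + (R3‖R_L) = 12170 Ω, so V_A = 5.19 × 12170/12290 = 5.139 V.
Then V_B = V_A × (R3‖R_L)/(R2 + R3‖R_L) = 5.139 × 11720/12170 = 4.95 V.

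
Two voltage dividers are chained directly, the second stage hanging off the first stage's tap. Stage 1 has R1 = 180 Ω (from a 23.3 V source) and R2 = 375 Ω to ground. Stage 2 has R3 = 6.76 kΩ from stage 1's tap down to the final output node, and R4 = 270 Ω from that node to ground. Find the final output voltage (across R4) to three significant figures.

Stage 2 presents R3+R4 = 7030 Ω as a load on stage 1's tap.
Stage 1's lower leg becomes R2‖(R3+R4) = 356.0 Ω, so V_mid = 23.3 × 356.0/536.0 = 15.48 V.
Stage 2 is itself unloaded: V_out = V_mid × R4/(R3+R4) = 15.48 × 270/7030 = 0.594 V.

V_out ≈ 0.594 V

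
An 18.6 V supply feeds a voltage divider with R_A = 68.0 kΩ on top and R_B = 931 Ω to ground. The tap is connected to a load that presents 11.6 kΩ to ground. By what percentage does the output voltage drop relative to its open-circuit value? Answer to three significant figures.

7.34 %

The divider's output (Thévenin) resistance is R_A‖R_B = 918.4 Ω.
Fractional drop under load = R_th/(R_th + R_L) = 918.4 / (918.4 + 11600) = 0.07337.
So the output falls by 7.34 %.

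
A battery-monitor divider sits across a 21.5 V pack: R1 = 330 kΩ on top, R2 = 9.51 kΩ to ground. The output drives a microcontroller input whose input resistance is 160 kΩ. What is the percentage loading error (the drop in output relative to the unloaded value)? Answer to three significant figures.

5.46 %

The divider's output (Thévenin) resistance is R1‖R2 = 9.244 kΩ.
Fractional drop under load = R_th/(R_th + R_L) = 9.244 / (9.244 + 160) = 0.05462.
So the output falls by 5.46 %.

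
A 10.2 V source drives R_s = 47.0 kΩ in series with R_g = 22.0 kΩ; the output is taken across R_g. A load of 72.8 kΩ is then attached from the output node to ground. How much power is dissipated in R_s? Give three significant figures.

P ≈ 1.20 mW

Total resistance from the source is R_s + (R_g‖R_L) = 63.89 kΩ, so I = 10.2/63.89 kΩ = 0.1596 mA.
P = I²·R_s = (0.1596 mA)² × 47.0 kΩ = 1.20 mW.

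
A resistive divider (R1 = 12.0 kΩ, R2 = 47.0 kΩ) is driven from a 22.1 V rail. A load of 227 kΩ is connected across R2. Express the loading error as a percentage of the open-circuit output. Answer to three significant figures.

4.04 %

The divider's output (Thévenin) resistance is R1‖R2 = 9.559 kΩ.
Fractional drop under load = R_th/(R_th + R_L) = 9.559 / (9.559 + 227) = 0.04041.
So the output falls by 4.04 %.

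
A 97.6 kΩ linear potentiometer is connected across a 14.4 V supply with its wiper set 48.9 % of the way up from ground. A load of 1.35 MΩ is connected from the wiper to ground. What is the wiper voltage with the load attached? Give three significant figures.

The wiper splits the pot into (1−α)R = 49.87 kΩ above and αR = 47.73 kΩ below.
Lower section ‖ load = 46.10 kΩ.
V_wiper = 14.4 × 46.10/(49.87 + 46.10) = 6.92 V.

V ≈ 6.92 V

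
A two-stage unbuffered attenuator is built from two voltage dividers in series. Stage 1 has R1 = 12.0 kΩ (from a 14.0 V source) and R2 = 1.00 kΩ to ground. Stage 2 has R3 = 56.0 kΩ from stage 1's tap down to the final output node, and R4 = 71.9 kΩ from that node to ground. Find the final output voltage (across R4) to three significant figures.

V_out ≈ 0.601 V

Stage 2 presents R3+R4 = 127.9 kΩ as a load on stage 1's tap.
Stage 1's lower leg becomes R2‖(R3+R4) = 0.9922 kΩ, so V_mid = 14.0 × 0.9922/12.99 = 1.069 V.
Stage 2 is itself unloaded: V_out = V_mid × R4/(R3+R4) = 1.069 × 71.9/127.9 = 0.601 V.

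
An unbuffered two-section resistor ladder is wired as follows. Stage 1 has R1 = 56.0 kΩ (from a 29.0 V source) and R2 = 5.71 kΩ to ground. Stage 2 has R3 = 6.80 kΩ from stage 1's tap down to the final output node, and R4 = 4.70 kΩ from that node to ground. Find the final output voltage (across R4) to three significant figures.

V_out ≈ 0.756 V

Stage 2 presents R3+R4 = 11.50 kΩ as a load on stage 1's tap.
Stage 1's lower leg becomes R2‖(R3+R4) = 3.816 kΩ, so V_mid = 29.0 × 3.816/59.82 = 1.850 V.
Stage 2 is itself unloaded: V_out = V_mid × R4/(R3+R4) = 1.850 × 4.70/11.50 = 0.756 V.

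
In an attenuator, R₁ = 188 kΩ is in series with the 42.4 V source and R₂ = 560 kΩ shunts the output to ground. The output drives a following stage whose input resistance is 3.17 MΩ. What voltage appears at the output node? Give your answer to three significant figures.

V_out ≈ 30.4 V

The load sits in parallel with R₂: R₂‖R_L = (560 × 3170) / (560 + 3170) = 475.9 kΩ.
V_out = 42.4 × 475.9 / (188 + 475.9) = 42.4 × 475.9/663.9 = 30.4 V.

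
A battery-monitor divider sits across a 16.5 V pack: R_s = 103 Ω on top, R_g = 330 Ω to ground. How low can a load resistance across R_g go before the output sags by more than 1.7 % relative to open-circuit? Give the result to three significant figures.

R_L(min) ≈ 4.54 kΩ

Output resistance R_th = R_s‖R_g = (103 × 330)/433.0 = 78.50 Ω.
The fractional drop is R_th/(R_th + R_L); requiring this ≤ 0.0170 gives R_L ≥ R_th(1/0.0170 − 1) = 78.50 × 57.82 = 4.54 kΩ.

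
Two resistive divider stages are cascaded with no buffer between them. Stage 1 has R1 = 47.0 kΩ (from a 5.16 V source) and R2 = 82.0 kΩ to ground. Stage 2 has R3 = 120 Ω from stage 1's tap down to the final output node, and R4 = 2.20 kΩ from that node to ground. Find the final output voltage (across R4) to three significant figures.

V_out ≈ 0.224 V

Stage 2 presents R3+R4 = 2320 Ω as a load on stage 1's tap.
Stage 1's lower leg becomes R2‖(R3+R4) = 2256 Ω, so V_mid = 5.16 × 2256/49260 = 0.2364 V.
Stage 2 is itself unloaded: V_out = V_mid × R4/(R3+R4) = 0.2364 × 2200/2320 = 0.224 V.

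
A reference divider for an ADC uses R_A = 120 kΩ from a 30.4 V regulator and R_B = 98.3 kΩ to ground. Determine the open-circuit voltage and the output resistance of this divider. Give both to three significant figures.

V_th = 13.7 V, R_th = 54.0 kΩ

V_th is the open-circuit tap voltage: 30.4 × 98.3/(120 + 98.3) = 13.7 V.
With the supply zeroed, R_A and R_B appear in parallel from the tap: R_th = R_A‖R_B = (120 × 98.3)/218.3 = 54.0 kΩ.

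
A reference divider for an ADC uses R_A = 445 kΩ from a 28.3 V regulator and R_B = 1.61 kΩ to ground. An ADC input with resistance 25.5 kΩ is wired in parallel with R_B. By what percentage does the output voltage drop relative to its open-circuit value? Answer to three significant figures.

5.92 %

The divider's output (Thévenin) resistance is R_A‖R_B = 1.604 kΩ.
Fractional drop under load = R_th/(R_th + R_L) = 1.604 / (1.604 + 25.5) = 0.05919.
So the output falls by 5.92 %.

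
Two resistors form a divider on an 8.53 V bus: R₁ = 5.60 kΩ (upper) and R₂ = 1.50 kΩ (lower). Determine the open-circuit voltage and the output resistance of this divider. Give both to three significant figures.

V_th = 1.80 V, R_th = 1.18 kΩ

V_th is the open-circuit tap voltage: 8.53 × 1.50/(5.60 + 1.50) = 1.80 V.
With the supply zeroed, R₁ and R₂ appear in parallel from the tap: R_th = R₁‖R₂ = (5.60 × 1.50)/7.100 = 1.18 kΩ.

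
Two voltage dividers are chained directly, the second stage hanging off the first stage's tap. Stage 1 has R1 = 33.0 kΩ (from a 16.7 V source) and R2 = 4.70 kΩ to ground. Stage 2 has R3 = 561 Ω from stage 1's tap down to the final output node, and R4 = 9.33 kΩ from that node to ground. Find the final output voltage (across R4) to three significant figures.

Stage 2 presents R3+R4 = 9891 Ω as a load on stage 1's tap.
Stage 1's lower leg becomes R2‖(R3+R4) = 3186 Ω, so V_mid = 16.7 × 3186/36190 = 1.470 V.
Stage 2 is itself unloaded: V_out = V_mid × R4/(R3+R4) = 1.470 × 9330/9891 = 1.39 V.

V_out ≈ 1.39 V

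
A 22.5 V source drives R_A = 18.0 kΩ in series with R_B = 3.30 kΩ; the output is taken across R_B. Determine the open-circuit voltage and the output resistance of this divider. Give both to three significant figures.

V_th is the open-circuit tap voltage: 22.5 × 3.30/(18.0 + 3.30) = 3.49 V.
With the supply zeroed, R_A and R_B appear in parallel from the tap: R_th = R_A‖R_B = (18.0 × 3.30)/21.30 = 2.79 kΩ.

V_th = 3.49 V, R_th = 2.79 kΩ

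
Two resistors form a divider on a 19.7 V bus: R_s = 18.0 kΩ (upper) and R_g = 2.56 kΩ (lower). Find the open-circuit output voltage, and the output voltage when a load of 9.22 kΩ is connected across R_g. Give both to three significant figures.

Open-circuit: V = 19.7 × 2.56/(18.0 + 2.56) = 2.45 V.
With the load, R_g becomes R_g‖R_L = 2.004 kΩ, so V = 19.7 × 2.004/20.00 = 1.97 V.

Unloaded: 2.45 V; loaded: 1.97 V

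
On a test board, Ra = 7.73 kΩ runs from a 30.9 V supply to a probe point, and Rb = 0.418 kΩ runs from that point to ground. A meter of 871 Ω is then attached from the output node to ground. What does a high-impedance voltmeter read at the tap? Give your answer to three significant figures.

V_out ≈ 1.09 V

The load sits in parallel with Rb: Rb‖R_L = (418 × 871) / (418 + 871) = 282.4 Ω.
V_out = 30.9 × 282.4 / (7730 + 282.4) = 30.9 × 282.4/8012 = 1.09 V.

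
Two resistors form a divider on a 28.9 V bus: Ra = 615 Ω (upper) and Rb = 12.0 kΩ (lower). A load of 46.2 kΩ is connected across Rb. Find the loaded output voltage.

V_out ≈ 27.1 V

The load sits in parallel with Rb: Rb‖R_L = (12000 × 46200) / (12000 + 46200) = 9526 Ω.
V_out = 28.9 × 9526 / (615 + 9526) = 28.9 × 9526/10140 = 27.1 V.
(Unloaded it would have been 27.5 V.)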